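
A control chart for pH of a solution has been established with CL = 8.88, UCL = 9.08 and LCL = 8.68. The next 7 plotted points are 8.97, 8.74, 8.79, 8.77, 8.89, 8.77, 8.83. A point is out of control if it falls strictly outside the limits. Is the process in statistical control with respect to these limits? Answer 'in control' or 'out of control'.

in control

All 7 points lie within [8.68, 9.08].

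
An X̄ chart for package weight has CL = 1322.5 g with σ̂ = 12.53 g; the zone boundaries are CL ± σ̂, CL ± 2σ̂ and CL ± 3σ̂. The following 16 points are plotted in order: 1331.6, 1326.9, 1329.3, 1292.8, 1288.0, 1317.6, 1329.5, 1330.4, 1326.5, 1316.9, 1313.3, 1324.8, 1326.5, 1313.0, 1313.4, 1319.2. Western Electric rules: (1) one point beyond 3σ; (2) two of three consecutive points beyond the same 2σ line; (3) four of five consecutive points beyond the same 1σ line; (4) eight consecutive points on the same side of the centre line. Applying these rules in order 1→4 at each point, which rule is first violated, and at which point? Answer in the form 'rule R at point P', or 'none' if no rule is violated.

Zone of each point (C = within 1σ̂, B = 1σ̂–2σ̂, A = 2σ̂–3σ̂, * = beyond 3σ̂; sign = side of CL): 1:+C, 2:+C, 3:+C, 4:-A, 5:-A, 6:-C, 7:+C, 8:+C, 9:+C, 10:-C, 11:-C, 12:+C, 13:+C, 14:-C, 15:-C, 16:-C
Rule 2 (two of three consecutive points beyond the same 2σ limit) is satisfied at point 5.

rule 2 at point 5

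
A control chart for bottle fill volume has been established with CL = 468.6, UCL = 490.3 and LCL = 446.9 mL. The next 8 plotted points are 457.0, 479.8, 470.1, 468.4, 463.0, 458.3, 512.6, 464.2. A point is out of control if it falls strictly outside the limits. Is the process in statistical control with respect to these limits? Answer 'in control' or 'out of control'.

Compare each point to [446.9, 490.3]: sample 7 = 512.6 > UCL.

out of control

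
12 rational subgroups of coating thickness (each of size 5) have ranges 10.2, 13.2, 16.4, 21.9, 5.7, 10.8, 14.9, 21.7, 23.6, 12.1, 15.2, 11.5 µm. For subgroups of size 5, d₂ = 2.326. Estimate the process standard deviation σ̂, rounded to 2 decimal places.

6.35

R̄ = (10.2 + 13.2 + 16.4 + 21.9 + 5.7 + 10.8 + 14.9 + 21.7 + 23.6 + 12.1 + 15.2 + 11.5) / 12 = 14.7667
σ̂ = R̄ / d₂ = 14.7667 / 2.326 = 6.3485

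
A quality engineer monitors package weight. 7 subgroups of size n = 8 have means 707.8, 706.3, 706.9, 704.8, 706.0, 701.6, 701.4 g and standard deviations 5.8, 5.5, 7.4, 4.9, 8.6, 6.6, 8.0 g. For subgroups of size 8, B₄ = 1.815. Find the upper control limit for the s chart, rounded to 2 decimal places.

12.13

s̄ = (5.8 + 5.5 + 7.4 + 4.9 + 8.6 + 6.6 + 8.0) / 7 = 6.6857
UCL_s = B₄·s̄ = 1.815 × 6.6857 = 12.1346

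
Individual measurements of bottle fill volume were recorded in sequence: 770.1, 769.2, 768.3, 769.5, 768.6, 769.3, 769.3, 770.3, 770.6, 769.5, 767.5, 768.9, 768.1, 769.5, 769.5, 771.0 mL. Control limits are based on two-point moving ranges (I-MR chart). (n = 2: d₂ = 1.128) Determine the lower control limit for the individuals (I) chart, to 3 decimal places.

X̄ = (770.1 + 769.2 + 768.3 + 769.5 + 768.6 + 769.3 + 769.3 + 770.3 + 770.6 + 769.5 + 767.5 + 768.9 + 768.1 + 769.5 + 769.5 + 771.0) / 16 = 769.3250
Moving ranges: 0.9, 0.9, 1.2, 0.9, 0.7, 0.0, 1.0, 0.3, 1.1, 2.0, 1.4, 0.8, 1.4, 0.0, 1.5; M̄R̄ = 14.1000 / 15 = 0.9400
LCL = X̄ − 3·M̄R̄/d₂ = 769.3250 − 3 × 0.9400 / 1.128 = 766.8250

766.825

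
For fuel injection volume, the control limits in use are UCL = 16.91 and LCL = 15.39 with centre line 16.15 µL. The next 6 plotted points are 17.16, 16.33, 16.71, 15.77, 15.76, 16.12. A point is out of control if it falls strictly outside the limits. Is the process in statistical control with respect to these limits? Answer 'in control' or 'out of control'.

Compare each point to [15.39, 16.91]: sample 1 = 17.16 > UCL.

out of control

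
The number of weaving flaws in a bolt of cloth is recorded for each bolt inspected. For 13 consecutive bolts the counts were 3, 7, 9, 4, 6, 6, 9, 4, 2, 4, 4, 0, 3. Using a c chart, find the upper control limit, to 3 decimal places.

c̄ = (3 + 7 + 9 + 4 + 6 + 6 + 9 + 4 + 2 + 4 + 4 + 0 + 3) / 13 = 61 / 13 = 4.6923
UCL = c̄ + 3√c̄ = 4.6923 + 3 × √4.6923 = 4.6923 + 3 × 2.1662 = 11.1908

11.191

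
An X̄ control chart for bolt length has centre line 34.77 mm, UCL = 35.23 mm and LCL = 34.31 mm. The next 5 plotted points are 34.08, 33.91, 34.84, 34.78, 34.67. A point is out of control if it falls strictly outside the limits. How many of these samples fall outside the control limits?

2

Compare each point to [34.31, 35.23]: sample 1 = 34.08 < LCL; sample 2 = 33.91 < LCL.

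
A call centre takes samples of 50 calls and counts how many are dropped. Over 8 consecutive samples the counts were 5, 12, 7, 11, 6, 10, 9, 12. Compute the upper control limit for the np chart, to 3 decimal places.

p̄ = Σdᵢ / (k·n) = 72 / (8 × 50) = 0.18000
UCL = np̄ + 3·√(np̄(1−p̄)) = 9.0000 + 3 × √(9.0000×0.82000) = 9.0000 + 3 × 2.7166 = 17.1498

17.150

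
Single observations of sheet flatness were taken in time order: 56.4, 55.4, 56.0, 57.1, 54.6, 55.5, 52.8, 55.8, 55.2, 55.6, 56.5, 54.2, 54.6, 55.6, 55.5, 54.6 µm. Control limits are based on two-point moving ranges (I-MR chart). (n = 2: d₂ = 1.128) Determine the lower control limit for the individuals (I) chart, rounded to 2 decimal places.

X̄ = (56.4 + 55.4 + 56.0 + 57.1 + 54.6 + 55.5 + 52.8 + 55.8 + 55.2 + 55.6 + 56.5 + 54.2 + 54.6 + 55.6 + 55.5 + 54.6) / 16 = 55.3375
Moving ranges: 1.0, 0.6, 1.1, 2.5, 0.9, 2.7, 3.0, 0.6, 0.4, 0.9, 2.3, 0.4, 1.0, 0.1, 0.9; M̄R̄ = 18.4000 / 15 = 1.2267
LCL = X̄ − 3·M̄R̄/d₂ = 55.3375 − 3 × 1.2267 / 1.128 = 52.0751

52.08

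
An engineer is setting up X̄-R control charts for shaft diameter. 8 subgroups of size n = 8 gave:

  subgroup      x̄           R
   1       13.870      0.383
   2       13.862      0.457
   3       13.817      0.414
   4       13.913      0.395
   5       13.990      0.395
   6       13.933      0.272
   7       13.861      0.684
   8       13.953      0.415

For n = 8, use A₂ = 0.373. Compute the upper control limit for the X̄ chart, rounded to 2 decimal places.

14.06

X̄̄ = (13.870 + 13.862 + 13.817 + 13.913 + 13.990 + 13.933 + 13.861 + 13.953) / 8 = 111.1990 / 8 = 13.8999
R̄ = (0.383 + 0.457 + 0.414 + 0.395 + 0.395 + 0.272 + 0.684 + 0.415) / 8 = 3.4150 / 8 = 0.4269
UCL = X̄̄ + A₂·R̄ = 13.8999 + 0.373 × 0.4269 = 14.0591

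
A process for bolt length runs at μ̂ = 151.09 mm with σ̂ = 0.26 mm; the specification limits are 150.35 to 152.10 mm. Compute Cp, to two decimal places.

1.12

Cp = (USL − LSL) / (6σ̂) = (152.10 − 150.35) / (6 × 0.26) = 1.7500 / 1.5600 = 1.1218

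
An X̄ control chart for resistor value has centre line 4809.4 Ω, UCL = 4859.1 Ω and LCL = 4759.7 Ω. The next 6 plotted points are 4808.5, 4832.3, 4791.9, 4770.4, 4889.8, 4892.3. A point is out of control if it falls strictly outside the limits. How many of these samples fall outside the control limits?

Compare each point to [4759.7, 4859.1]: sample 5 = 4889.8 > UCL; sample 6 = 4892.3 > UCL.

2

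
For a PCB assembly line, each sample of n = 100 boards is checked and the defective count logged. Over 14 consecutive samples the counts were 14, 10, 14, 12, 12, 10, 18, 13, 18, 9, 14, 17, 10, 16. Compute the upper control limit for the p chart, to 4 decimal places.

p̄ = Σdᵢ / (k·n) = 187 / (14 × 100) = 0.13357
UCL = p̄ + 3·√(p̄(1−p̄)/n) = 0.13357 + 3 × √(0.13357×0.86643/100) = 0.13357 + 3 × 0.03402 = 0.23563

0.2356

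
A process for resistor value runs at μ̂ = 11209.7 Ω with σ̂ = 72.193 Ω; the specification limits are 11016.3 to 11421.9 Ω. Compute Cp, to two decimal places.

0.94

Cp = (USL − LSL) / (6σ̂) = (11421.9 − 11016.3) / (6 × 72.193) = 405.6000 / 433.1580 = 0.9364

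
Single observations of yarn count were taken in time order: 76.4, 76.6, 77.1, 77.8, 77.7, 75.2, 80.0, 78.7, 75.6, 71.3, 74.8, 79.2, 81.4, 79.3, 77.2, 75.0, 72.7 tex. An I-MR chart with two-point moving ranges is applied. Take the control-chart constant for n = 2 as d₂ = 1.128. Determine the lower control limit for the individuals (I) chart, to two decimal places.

70.79

X̄ = (76.4 + 76.6 + 77.1 + 77.8 + 77.7 + 75.2 + 80.0 + 78.7 + 75.6 + 71.3 + 74.8 + 79.2 + 81.4 + 79.3 + 77.2 + 75.0 + 72.7) / 17 = 76.8235
Moving ranges: 0.2, 0.5, 0.7, 0.1, 2.5, 4.8, 1.3, 3.1, 4.3, 3.5, 4.4, 2.2, 2.1, 2.1, 2.2, 2.3; M̄R̄ = 36.3000 / 16 = 2.2687
LCL = X̄ − 3·M̄R̄/d₂ = 76.8235 − 3 × 2.2687 / 1.128 = 70.7896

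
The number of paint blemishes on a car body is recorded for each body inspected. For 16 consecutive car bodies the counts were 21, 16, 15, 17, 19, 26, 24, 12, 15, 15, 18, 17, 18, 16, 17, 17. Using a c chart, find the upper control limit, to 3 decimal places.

c̄ = (21 + 16 + 15 + 17 + 19 + 26 + 24 + 12 + 15 + 15 + 18 + 17 + 18 + 16 + 17 + 17) / 16 = 283 / 16 = 17.6875
UCL = c̄ + 3√c̄ = 17.6875 + 3 × √17.6875 = 17.6875 + 3 × 4.2057 = 30.3045

30.304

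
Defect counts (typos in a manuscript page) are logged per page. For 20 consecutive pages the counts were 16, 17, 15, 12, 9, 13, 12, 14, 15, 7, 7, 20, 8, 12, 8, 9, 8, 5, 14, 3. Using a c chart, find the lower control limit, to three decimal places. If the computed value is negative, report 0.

c̄ = (16 + 17 + 15 + 12 + 9 + 13 + 12 + 14 + 15 + 7 + 7 + 20 + 8 + 12 + 8 + 9 + 8 + 5 + 14 + 3) / 20 = 224 / 20 = 11.2000
LCL = c̄ − 3√c̄ = 11.2000 − 3 × 3.3466 = 1.1601

1.160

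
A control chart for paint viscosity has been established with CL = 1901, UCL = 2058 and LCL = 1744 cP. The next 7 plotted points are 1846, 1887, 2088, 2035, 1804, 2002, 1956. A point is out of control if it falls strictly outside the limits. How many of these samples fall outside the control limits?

1

Compare each point to [1744, 2058]: sample 3 = 2088 > UCL.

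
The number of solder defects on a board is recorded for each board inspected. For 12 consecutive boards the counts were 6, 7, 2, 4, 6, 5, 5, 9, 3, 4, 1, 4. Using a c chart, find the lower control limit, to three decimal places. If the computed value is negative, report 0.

0.000

c̄ = (6 + 7 + 2 + 4 + 6 + 5 + 5 + 9 + 3 + 4 + 1 + 4) / 12 = 56 / 12 = 4.6667
LCL = c̄ − 3√c̄ = 4.6667 − 3 × 2.1602 = -1.8141 → 0 (cannot be negative)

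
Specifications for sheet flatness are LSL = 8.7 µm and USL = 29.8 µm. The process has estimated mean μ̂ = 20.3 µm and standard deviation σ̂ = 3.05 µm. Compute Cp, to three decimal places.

Cp = (USL − LSL) / (6σ̂) = (29.8 − 8.7) / (6 × 3.05) = 21.1000 / 18.3000 = 1.1530

1.153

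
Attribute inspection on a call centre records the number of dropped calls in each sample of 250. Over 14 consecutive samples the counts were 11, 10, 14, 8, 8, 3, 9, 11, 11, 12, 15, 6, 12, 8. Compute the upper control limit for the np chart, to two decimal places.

p̄ = Σdᵢ / (k·n) = 138 / (14 × 250) = 0.03943
UCL = np̄ + 3·√(np̄(1−p̄)) = 9.8571 + 3 × √(9.8571×0.96057) = 9.8571 + 3 × 3.0771 = 19.0884

19.09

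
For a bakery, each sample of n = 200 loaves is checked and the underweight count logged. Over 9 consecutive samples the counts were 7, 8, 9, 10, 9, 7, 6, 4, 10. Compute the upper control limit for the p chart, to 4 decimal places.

p̄ = Σdᵢ / (k·n) = 70 / (9 × 200) = 0.03889
UCL = p̄ + 3·√(p̄(1−p̄)/n) = 0.03889 + 3 × √(0.03889×0.96111/200) = 0.03889 + 3 × 0.01367 = 0.07990

0.0799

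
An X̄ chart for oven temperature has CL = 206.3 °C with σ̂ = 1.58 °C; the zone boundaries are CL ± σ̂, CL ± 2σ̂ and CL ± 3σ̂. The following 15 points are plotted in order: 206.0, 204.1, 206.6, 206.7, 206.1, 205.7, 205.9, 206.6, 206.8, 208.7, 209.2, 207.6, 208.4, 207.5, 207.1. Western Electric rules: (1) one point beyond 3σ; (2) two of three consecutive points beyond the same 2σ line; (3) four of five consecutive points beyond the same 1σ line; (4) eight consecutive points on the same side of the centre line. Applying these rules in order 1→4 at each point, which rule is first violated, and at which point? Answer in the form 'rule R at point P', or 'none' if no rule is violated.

Zone of each point (C = within 1σ̂, B = 1σ̂–2σ̂, A = 2σ̂–3σ̂, * = beyond 3σ̂; sign = side of CL): 1:-C, 2:-B, 3:+C, 4:+C, 5:-C, 6:-C, 7:-C, 8:+C, 9:+C, 10:+B, 11:+B, 12:+C, 13:+B, 14:+C, 15:+C
Rule 4 (eight consecutive points on the same side of the centre line) is satisfied at point 15.

rule 4 at point 15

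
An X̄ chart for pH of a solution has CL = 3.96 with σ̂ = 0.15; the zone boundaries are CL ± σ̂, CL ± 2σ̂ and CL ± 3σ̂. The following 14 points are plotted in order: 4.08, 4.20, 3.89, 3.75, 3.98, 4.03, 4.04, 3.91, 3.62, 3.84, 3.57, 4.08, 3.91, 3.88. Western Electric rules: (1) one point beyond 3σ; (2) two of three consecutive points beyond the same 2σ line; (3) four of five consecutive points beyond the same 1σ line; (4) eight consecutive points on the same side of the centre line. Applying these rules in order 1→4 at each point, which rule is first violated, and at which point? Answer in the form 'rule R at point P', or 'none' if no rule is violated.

Zone of each point (C = within 1σ̂, B = 1σ̂–2σ̂, A = 2σ̂–3σ̂, * = beyond 3σ̂; sign = side of CL): 1:+C, 2:+B, 3:-C, 4:-B, 5:+C, 6:+C, 7:+C, 8:-C, 9:-A, 10:-C, 11:-A, 12:+C, 13:-C, 14:-C
Rule 2 (two of three consecutive points beyond the same 2σ limit) is satisfied at point 11.

rule 2 at point 11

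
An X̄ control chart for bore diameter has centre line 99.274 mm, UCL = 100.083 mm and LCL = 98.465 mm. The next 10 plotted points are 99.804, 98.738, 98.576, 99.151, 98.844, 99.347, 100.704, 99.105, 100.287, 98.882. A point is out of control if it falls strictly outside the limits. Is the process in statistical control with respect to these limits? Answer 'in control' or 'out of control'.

out of control

Compare each point to [98.465, 100.083]: sample 7 = 100.704 > UCL; sample 9 = 100.287 > UCL.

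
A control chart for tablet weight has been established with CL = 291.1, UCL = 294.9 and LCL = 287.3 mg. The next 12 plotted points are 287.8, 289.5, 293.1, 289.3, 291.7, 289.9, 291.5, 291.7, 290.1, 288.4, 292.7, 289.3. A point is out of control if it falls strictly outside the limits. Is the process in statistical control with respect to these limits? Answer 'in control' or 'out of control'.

All 12 points lie within [287.3, 294.9].

in control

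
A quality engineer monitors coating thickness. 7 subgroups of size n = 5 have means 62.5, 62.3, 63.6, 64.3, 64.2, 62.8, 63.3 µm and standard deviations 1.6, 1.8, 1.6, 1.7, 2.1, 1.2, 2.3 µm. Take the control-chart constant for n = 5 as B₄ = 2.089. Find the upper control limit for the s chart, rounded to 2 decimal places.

s̄ = (1.6 + 1.8 + 1.6 + 1.7 + 2.1 + 1.2 + 2.3) / 7 = 1.7571
UCL_s = B₄·s̄ = 2.089 × 1.7571 = 3.6707

3.67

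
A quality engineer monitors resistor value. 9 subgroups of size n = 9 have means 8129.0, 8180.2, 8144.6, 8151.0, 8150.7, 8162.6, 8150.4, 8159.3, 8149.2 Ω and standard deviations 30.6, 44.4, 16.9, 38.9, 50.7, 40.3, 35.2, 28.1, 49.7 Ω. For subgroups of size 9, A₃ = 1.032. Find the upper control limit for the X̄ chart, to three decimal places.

X̄̄ = (8129.0 + 8180.2 + 8144.6 + 8151.0 + 8150.7 + 8162.6 + 8150.4 + 8159.3 + 8149.2) / 9 = 8153.0000
s̄ = (30.6 + 44.4 + 16.9 + 38.9 + 50.7 + 40.3 + 35.2 + 28.1 + 49.7) / 9 = 37.2000
UCL = X̄̄ + A₃·s̄ = 8153.0000 + 1.032 × 37.2000 = 8191.3904

8191.390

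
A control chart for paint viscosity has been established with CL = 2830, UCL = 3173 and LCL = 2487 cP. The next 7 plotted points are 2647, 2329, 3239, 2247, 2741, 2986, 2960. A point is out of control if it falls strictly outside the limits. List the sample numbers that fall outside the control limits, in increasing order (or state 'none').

2, 3, 4

Compare each point to [2487, 3173]: sample 2 = 2329 < LCL; sample 3 = 3239 > UCL; sample 4 = 2247 < LCL.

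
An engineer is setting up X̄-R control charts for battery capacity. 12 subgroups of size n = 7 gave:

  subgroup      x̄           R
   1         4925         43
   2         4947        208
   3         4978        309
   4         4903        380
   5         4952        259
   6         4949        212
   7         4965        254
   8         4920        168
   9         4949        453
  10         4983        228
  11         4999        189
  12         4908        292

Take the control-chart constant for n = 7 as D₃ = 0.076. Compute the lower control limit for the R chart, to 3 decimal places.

18.968

R̄ = (43 + 208 + 309 + 380 + 259 + 212 + 254 + 168 + 453 + 228 + 189 + 292) / 12 = 2995.0000 / 12 = 249.5833
LCL_R = D₃·R̄ = 0.076 × 249.5833 = 18.9683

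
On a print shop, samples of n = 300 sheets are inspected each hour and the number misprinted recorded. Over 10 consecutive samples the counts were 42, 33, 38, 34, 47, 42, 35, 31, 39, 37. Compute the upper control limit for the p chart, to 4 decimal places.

p̄ = Σdᵢ / (k·n) = 378 / (10 × 300) = 0.12600
UCL = p̄ + 3·√(p̄(1−p̄)/n) = 0.12600 + 3 × √(0.12600×0.87400/300) = 0.12600 + 3 × 0.01916 = 0.18348

0.1835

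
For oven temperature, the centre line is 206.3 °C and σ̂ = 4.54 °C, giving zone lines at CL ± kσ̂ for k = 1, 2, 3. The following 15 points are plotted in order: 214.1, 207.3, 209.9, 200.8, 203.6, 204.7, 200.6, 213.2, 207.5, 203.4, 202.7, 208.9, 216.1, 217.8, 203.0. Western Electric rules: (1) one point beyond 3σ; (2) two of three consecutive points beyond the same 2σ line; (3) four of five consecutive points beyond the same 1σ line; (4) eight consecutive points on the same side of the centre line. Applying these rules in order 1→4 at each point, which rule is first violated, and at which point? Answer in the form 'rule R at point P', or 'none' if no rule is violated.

rule 2 at point 14

Zone of each point (C = within 1σ̂, B = 1σ̂–2σ̂, A = 2σ̂–3σ̂, * = beyond 3σ̂; sign = side of CL): 1:+B, 2:+C, 3:+C, 4:-B, 5:-C, 6:-C, 7:-B, 8:+B, 9:+C, 10:-C, 11:-C, 12:+C, 13:+A, 14:+A, 15:-C
Rule 2 (two of three consecutive points beyond the same 2σ limit) is satisfied at point 14.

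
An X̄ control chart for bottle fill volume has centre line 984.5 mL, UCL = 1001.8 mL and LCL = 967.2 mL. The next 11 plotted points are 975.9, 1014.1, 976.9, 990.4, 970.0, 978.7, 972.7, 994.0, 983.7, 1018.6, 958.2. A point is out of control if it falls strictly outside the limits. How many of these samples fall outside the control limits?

3

Compare each point to [967.2, 1001.8]: sample 2 = 1014.1 > UCL; sample 10 = 1018.6 > UCL; sample 11 = 958.2 < LCL.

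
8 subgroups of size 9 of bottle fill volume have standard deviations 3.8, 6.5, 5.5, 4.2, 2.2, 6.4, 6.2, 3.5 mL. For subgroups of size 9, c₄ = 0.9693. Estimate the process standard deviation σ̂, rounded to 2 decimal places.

s̄ = (3.8 + 6.5 + 5.5 + 4.2 + 2.2 + 6.4 + 6.2 + 3.5) / 8 = 4.7875
σ̂ = s̄ / c₄ = 4.7875 / 0.9693 = 4.9391

4.94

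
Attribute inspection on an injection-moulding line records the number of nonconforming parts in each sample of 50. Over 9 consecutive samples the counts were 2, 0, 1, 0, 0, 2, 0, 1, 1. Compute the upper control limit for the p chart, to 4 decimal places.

p̄ = Σdᵢ / (k·n) = 7 / (9 × 50) = 0.01556
UCL = p̄ + 3·√(p̄(1−p̄)/n) = 0.01556 + 3 × √(0.01556×0.98444/50) = 0.01556 + 3 × 0.01750 = 0.06806

0.0681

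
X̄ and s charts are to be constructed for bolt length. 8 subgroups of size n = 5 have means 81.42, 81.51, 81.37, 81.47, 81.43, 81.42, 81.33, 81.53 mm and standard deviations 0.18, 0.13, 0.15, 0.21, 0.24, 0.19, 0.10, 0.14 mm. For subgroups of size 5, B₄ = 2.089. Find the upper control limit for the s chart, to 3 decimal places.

0.350

s̄ = (0.18 + 0.13 + 0.15 + 0.21 + 0.24 + 0.19 + 0.10 + 0.14) / 8 = 0.1675
UCL_s = B₄·s̄ = 2.089 × 0.1675 = 0.3499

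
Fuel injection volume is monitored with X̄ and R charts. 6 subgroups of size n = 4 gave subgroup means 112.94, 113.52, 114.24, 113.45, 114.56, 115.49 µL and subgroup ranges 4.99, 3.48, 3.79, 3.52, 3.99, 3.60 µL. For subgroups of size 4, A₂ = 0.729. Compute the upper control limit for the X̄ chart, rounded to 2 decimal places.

X̄̄ = (112.94 + 113.52 + 114.24 + 113.45 + 114.56 + 115.49) / 6 = 684.2000 / 6 = 114.0333
R̄ = (4.99 + 3.48 + 3.79 + 3.52 + 3.99 + 3.60) / 6 = 23.3700 / 6 = 3.8950
UCL = X̄̄ + A₂·R̄ = 114.0333 + 0.729 × 3.8950 = 116.8728

116.87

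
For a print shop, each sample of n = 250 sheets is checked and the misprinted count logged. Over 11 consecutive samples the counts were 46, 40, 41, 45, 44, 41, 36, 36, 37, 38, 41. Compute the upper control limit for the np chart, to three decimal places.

57.924

p̄ = Σdᵢ / (k·n) = 445 / (11 × 250) = 0.16182
UCL = np̄ + 3·√(np̄(1−p̄)) = 40.4545 + 3 × √(40.4545×0.83818) = 40.4545 + 3 × 5.8231 = 57.9238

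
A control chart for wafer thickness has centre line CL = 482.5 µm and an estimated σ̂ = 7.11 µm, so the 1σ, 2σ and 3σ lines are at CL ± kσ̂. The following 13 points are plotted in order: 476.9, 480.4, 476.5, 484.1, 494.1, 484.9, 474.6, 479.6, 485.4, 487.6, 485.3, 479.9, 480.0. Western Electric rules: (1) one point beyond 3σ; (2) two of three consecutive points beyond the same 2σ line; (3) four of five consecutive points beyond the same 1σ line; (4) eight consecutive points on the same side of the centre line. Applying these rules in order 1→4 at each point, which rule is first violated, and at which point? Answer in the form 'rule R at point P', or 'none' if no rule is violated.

Zone of each point (C = within 1σ̂, B = 1σ̂–2σ̂, A = 2σ̂–3σ̂, * = beyond 3σ̂; sign = side of CL): 1:-C, 2:-C, 3:-C, 4:+C, 5:+B, 6:+C, 7:-B, 8:-C, 9:+C, 10:+C, 11:+C, 12:-C, 13:-C
No rule fires across all 13 points.

none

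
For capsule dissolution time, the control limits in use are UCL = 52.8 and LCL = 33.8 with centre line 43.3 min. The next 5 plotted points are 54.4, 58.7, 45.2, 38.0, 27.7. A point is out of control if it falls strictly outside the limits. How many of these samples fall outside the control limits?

Compare each point to [33.8, 52.8]: sample 1 = 54.4 > UCL; sample 2 = 58.7 > UCL; sample 5 = 27.7 < LCL.

3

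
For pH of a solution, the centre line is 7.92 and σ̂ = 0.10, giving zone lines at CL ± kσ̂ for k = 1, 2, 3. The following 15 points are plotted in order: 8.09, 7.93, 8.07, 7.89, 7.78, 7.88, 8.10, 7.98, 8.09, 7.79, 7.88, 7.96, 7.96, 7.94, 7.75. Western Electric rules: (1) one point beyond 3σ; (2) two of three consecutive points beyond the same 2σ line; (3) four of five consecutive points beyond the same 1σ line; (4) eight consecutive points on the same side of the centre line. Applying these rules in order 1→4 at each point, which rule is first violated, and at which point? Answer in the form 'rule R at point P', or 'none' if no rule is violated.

Zone of each point (C = within 1σ̂, B = 1σ̂–2σ̂, A = 2σ̂–3σ̂, * = beyond 3σ̂; sign = side of CL): 1:+B, 2:+C, 3:+B, 4:-C, 5:-B, 6:-C, 7:+B, 8:+C, 9:+B, 10:-B, 11:-C, 12:+C, 13:+C, 14:+C, 15:-B
No rule fires across all 15 points.

none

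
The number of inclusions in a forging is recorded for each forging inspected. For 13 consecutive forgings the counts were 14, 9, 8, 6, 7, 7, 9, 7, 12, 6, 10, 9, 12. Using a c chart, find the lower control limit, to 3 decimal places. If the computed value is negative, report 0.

c̄ = (14 + 9 + 8 + 6 + 7 + 7 + 9 + 7 + 12 + 6 + 10 + 9 + 12) / 13 = 116 / 13 = 8.9231
LCL = c̄ − 3√c̄ = 8.9231 − 3 × 2.9872 = -0.0384 → 0 (cannot be negative)

0.000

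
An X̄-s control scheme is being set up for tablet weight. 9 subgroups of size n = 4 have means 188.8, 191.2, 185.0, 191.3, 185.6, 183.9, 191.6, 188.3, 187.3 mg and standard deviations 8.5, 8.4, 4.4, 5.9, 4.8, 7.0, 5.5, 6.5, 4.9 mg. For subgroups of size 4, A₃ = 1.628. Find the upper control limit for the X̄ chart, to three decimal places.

X̄̄ = (188.8 + 191.2 + 185.0 + 191.3 + 185.6 + 183.9 + 191.6 + 188.3 + 187.3) / 9 = 188.1111
s̄ = (8.5 + 8.4 + 4.4 + 5.9 + 4.8 + 7.0 + 5.5 + 6.5 + 4.9) / 9 = 6.2111
UCL = X̄̄ + A₃·s̄ = 188.1111 + 1.628 × 6.2111 = 198.2228

198.223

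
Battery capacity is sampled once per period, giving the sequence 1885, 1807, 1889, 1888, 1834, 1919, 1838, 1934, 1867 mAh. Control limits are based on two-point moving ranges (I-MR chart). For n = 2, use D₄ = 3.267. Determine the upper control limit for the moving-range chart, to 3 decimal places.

Moving ranges: 78, 82, 1, 54, 85, 81, 96, 67; M̄R̄ = 544.0000 / 8 = 68.0000
UCL_MR = D₄·M̄R̄ = 3.267 × 68.0000 = 222.1560

222.156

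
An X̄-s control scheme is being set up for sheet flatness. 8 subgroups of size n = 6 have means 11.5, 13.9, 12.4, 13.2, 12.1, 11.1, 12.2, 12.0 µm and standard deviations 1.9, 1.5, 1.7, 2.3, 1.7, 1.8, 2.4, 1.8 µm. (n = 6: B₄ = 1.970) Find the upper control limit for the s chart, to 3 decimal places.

3.718

s̄ = (1.9 + 1.5 + 1.7 + 2.3 + 1.7 + 1.8 + 2.4 + 1.8) / 8 = 1.8875
UCL_s = B₄·s̄ = 1.970 × 1.8875 = 3.7184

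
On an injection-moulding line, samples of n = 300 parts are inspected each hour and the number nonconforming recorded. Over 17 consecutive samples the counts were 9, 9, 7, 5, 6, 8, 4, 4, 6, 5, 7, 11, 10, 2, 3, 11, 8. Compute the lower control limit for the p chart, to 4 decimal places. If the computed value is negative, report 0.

p̄ = Σdᵢ / (k·n) = 115 / (17 × 300) = 0.02255
LCL = p̄ − 3·√(p̄(1−p̄)/n) = 0.02255 − 3 × 0.00857 = -0.00317 → 0 (negative, so LCL = 0)

0.0000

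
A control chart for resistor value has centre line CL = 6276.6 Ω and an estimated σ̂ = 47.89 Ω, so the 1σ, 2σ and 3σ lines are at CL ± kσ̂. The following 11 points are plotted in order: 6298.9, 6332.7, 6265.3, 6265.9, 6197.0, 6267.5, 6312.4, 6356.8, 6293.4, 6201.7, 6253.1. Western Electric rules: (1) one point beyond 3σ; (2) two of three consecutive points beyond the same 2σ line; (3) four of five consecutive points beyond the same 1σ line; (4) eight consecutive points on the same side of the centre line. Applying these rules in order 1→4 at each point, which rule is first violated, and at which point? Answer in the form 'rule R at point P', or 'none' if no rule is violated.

none

Zone of each point (C = within 1σ̂, B = 1σ̂–2σ̂, A = 2σ̂–3σ̂, * = beyond 3σ̂; sign = side of CL): 1:+C, 2:+B, 3:-C, 4:-C, 5:-B, 6:-C, 7:+C, 8:+B, 9:+C, 10:-B, 11:-C
No rule fires across all 11 points.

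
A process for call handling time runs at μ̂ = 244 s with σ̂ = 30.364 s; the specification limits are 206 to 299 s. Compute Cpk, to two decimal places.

Cpu = (USL − μ̂) / (3σ̂) = (299 − 244) / (3 × 30.364) = 0.6038; Cpl = (μ̂ − LSL) / (3σ̂) = (244 − 206) / (3 × 30.364) = 0.4172; Cpk = min(Cpu, Cpl) = 0.4172

0.42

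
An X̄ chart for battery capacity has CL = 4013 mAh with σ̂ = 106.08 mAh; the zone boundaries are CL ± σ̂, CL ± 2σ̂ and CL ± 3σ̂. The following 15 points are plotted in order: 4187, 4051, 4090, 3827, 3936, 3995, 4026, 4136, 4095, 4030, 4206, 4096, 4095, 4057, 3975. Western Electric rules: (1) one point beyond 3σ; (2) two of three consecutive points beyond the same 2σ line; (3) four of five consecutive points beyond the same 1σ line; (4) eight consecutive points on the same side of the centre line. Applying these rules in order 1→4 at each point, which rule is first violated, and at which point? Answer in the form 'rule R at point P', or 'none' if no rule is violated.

rule 4 at point 14

Zone of each point (C = within 1σ̂, B = 1σ̂–2σ̂, A = 2σ̂–3σ̂, * = beyond 3σ̂; sign = side of CL): 1:+B, 2:+C, 3:+C, 4:-B, 5:-C, 6:-C, 7:+C, 8:+B, 9:+C, 10:+C, 11:+B, 12:+C, 13:+C, 14:+C, 15:-C
Rule 4 (eight consecutive points on the same side of the centre line) is satisfied at point 14.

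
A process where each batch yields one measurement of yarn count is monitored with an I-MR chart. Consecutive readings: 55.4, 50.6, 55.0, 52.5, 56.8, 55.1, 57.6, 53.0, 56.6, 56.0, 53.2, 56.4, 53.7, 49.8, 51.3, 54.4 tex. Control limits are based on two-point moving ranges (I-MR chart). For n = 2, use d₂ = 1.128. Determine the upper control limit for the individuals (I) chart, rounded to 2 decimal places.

62.40

X̄ = (55.4 + 50.6 + 55.0 + 52.5 + 56.8 + 55.1 + 57.6 + 53.0 + 56.6 + 56.0 + 53.2 + 56.4 + 53.7 + 49.8 + 51.3 + 54.4) / 16 = 54.2125
Moving ranges: 4.8, 4.4, 2.5, 4.3, 1.7, 2.5, 4.6, 3.6, 0.6, 2.8, 3.2, 2.7, 3.9, 1.5, 3.1; M̄R̄ = 46.2000 / 15 = 3.0800
UCL = X̄ + 3·M̄R̄/d₂ = 54.2125 + 3 × 3.0800 / 1.128 = 62.4040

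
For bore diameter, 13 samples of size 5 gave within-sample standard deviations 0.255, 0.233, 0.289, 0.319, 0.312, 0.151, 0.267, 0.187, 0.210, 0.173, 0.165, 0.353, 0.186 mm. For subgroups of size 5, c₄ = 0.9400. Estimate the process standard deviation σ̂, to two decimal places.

0.25

s̄ = (0.255 + 0.233 + 0.289 + 0.319 + 0.312 + 0.151 + 0.267 + 0.187 + 0.210 + 0.173 + 0.165 + 0.353 + 0.186) / 13 = 0.2385
σ̂ = s̄ / c₄ = 0.2385 / 0.9400 = 0.2537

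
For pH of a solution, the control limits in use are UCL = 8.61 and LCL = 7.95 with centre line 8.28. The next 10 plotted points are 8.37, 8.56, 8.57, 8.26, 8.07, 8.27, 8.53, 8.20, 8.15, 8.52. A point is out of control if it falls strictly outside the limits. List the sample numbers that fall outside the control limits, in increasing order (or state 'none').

none

All 10 points lie within [7.95, 8.61].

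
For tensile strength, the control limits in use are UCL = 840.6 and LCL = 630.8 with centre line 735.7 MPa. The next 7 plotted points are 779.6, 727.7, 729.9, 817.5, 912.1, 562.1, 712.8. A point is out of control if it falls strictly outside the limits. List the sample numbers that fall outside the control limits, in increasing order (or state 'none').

Compare each point to [630.8, 840.6]: sample 5 = 912.1 > UCL; sample 6 = 562.1 < LCL.

5, 6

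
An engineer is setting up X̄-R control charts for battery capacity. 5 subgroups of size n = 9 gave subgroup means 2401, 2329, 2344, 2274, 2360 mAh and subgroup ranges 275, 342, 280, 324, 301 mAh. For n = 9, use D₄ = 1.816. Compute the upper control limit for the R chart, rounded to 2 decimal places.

552.79

R̄ = (275 + 342 + 280 + 324 + 301) / 5 = 1522.0000 / 5 = 304.4000
UCL_R = D₄·R̄ = 1.816 × 304.4000 = 552.7904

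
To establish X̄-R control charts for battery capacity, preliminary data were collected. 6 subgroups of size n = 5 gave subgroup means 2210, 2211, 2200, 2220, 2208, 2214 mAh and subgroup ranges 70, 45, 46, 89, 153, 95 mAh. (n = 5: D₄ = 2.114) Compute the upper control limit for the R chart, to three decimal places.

R̄ = (70 + 45 + 46 + 89 + 153 + 95) / 6 = 498.0000 / 6 = 83.0000
UCL_R = D₄·R̄ = 2.114 × 83.0000 = 175.4620

175.462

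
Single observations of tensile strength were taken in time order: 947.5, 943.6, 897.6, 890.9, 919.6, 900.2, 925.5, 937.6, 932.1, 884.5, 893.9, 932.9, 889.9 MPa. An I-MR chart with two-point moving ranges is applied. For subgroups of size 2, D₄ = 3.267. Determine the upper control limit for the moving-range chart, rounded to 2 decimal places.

Moving ranges: 3.9, 46.0, 6.7, 28.7, 19.4, 25.3, 12.1, 5.5, 47.6, 9.4, 39.0, 43.0; M̄R̄ = 286.6000 / 12 = 23.8833
UCL_MR = D₄·M̄R̄ = 3.267 × 23.8833 = 78.0269

78.03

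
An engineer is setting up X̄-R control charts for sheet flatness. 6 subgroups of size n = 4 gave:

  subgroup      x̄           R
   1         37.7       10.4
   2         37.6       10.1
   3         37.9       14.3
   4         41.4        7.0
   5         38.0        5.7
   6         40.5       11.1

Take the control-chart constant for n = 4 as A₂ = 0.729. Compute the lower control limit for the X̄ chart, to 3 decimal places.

31.730

X̄̄ = (37.7 + 37.6 + 37.9 + 41.4 + 38.0 + 40.5) / 6 = 233.1000 / 6 = 38.8500
R̄ = (10.4 + 10.1 + 14.3 + 7.0 + 5.7 + 11.1) / 6 = 58.6000 / 6 = 9.7667
LCL = X̄̄ − A₂·R̄ = 38.8500 − 0.729 × 9.7667 = 31.7301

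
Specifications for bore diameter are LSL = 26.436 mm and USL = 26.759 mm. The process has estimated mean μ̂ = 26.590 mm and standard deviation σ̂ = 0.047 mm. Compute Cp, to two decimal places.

1.15

Cp = (USL − LSL) / (6σ̂) = (26.759 − 26.436) / (6 × 0.047) = 0.3230 / 0.2820 = 1.1454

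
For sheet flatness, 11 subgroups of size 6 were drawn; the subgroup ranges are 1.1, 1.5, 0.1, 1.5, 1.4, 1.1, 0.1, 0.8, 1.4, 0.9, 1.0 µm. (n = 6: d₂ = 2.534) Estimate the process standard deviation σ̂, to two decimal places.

0.39

R̄ = (1.1 + 1.5 + 0.1 + 1.5 + 1.4 + 1.1 + 0.1 + 0.8 + 1.4 + 0.9 + 1.0) / 11 = 0.9909
σ̂ = R̄ / d₂ = 0.9909 / 2.534 = 0.3910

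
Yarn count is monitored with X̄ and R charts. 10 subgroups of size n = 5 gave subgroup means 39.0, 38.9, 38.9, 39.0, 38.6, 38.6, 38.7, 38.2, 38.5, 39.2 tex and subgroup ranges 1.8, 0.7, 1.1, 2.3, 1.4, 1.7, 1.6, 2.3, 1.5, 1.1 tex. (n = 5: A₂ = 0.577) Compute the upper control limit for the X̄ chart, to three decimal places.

39.654

X̄̄ = (39.0 + 38.9 + 38.9 + 39.0 + 38.6 + 38.6 + 38.7 + 38.2 + 38.5 + 39.2) / 10 = 387.6000 / 10 = 38.7600
R̄ = (1.8 + 0.7 + 1.1 + 2.3 + 1.4 + 1.7 + 1.6 + 2.3 + 1.5 + 1.1) / 10 = 15.5000 / 10 = 1.5500
UCL = X̄̄ + A₂·R̄ = 38.7600 + 0.577 × 1.5500 = 39.6544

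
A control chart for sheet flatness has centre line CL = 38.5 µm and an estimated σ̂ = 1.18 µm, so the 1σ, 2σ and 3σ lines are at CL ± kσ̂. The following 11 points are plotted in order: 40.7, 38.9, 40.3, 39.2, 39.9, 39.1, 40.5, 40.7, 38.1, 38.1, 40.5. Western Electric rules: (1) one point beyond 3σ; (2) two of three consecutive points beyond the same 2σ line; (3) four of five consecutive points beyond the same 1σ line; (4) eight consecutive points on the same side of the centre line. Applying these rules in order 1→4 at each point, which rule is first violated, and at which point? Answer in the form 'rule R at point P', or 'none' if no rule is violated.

rule 4 at point 8

Zone of each point (C = within 1σ̂, B = 1σ̂–2σ̂, A = 2σ̂–3σ̂, * = beyond 3σ̂; sign = side of CL): 1:+B, 2:+C, 3:+B, 4:+C, 5:+B, 6:+C, 7:+B, 8:+B, 9:-C, 10:-C, 11:+B
Rule 4 (eight consecutive points on the same side of the centre line) is satisfied at point 8.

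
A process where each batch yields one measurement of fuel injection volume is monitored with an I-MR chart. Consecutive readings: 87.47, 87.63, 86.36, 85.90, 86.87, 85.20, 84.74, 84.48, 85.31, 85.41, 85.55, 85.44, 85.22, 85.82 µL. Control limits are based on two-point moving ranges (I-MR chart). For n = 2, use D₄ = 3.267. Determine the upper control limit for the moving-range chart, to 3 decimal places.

1.822

Moving ranges: 0.16, 1.27, 0.46, 0.97, 1.67, 0.46, 0.26, 0.83, 0.10, 0.14, 0.11, 0.22, 0.60; M̄R̄ = 7.2500 / 13 = 0.5577
UCL_MR = D₄·M̄R̄ = 3.267 × 0.5577 = 1.8220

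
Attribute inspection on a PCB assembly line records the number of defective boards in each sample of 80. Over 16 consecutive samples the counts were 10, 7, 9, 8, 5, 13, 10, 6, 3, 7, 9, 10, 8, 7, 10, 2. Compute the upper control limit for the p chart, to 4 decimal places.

p̄ = Σdᵢ / (k·n) = 124 / (16 × 80) = 0.09688
UCL = p̄ + 3·√(p̄(1−p̄)/n) = 0.09688 + 3 × √(0.09688×0.90312/80) = 0.09688 + 3 × 0.03307 = 0.19609

0.1961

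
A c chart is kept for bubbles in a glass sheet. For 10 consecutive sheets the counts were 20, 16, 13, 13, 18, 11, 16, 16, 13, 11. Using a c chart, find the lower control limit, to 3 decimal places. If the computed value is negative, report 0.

3.198

c̄ = (20 + 16 + 13 + 13 + 18 + 11 + 16 + 16 + 13 + 11) / 10 = 147 / 10 = 14.7000
LCL = c̄ − 3√c̄ = 14.7000 − 3 × 3.8341 = 3.1978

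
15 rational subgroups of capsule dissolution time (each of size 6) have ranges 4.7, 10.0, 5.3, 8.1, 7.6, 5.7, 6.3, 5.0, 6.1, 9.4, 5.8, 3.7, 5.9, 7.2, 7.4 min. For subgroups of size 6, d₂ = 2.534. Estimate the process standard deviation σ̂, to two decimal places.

2.58

R̄ = (4.7 + 10.0 + 5.3 + 8.1 + 7.6 + 5.7 + 6.3 + 5.0 + 6.1 + 9.4 + 5.8 + 3.7 + 5.9 + 7.2 + 7.4) / 15 = 6.5467
σ̂ = R̄ / d₂ = 6.5467 / 2.534 = 2.5835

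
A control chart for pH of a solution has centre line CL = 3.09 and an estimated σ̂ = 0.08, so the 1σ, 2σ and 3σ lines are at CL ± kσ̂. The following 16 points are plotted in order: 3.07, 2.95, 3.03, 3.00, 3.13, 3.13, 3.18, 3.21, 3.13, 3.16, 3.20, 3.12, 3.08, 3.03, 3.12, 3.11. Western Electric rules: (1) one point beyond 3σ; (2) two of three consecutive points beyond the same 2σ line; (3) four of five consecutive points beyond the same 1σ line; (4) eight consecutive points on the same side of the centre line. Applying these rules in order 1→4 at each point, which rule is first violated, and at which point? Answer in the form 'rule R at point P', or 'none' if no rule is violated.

rule 4 at point 12

Zone of each point (C = within 1σ̂, B = 1σ̂–2σ̂, A = 2σ̂–3σ̂, * = beyond 3σ̂; sign = side of CL): 1:-C, 2:-B, 3:-C, 4:-B, 5:+C, 6:+C, 7:+B, 8:+B, 9:+C, 10:+C, 11:+B, 12:+C, 13:-C, 14:-C, 15:+C, 16:+C
Rule 4 (eight consecutive points on the same side of the centre line) is satisfied at point 12.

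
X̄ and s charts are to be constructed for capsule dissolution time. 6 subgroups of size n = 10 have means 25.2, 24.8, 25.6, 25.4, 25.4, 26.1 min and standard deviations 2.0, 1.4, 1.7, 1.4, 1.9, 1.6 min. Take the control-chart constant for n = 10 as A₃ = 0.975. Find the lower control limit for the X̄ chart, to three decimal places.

23.792

X̄̄ = (25.2 + 24.8 + 25.6 + 25.4 + 25.4 + 26.1) / 6 = 25.4167
s̄ = (2.0 + 1.4 + 1.7 + 1.4 + 1.9 + 1.6) / 6 = 1.6667
LCL = X̄̄ − A₃·s̄ = 25.4167 − 0.975 × 1.6667 = 23.7917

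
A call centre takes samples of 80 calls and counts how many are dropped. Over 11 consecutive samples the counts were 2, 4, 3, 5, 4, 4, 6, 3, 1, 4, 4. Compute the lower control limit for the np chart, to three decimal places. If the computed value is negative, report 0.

0.000

p̄ = Σdᵢ / (k·n) = 40 / (11 × 80) = 0.04545
LCL = np̄ − 3·√(np̄(1−p̄)) = 3.6364 − 3 × 1.8631 = -1.9529 → 0 (negative, so LCL = 0)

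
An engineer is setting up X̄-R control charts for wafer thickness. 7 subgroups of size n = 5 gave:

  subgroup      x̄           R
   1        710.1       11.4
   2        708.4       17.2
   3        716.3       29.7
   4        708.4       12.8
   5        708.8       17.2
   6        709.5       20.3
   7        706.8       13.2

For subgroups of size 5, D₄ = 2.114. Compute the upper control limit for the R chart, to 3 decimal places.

R̄ = (11.4 + 17.2 + 29.7 + 12.8 + 17.2 + 20.3 + 13.2) / 7 = 121.8000 / 7 = 17.4000
UCL_R = D₄·R̄ = 2.114 × 17.4000 = 36.7836

36.784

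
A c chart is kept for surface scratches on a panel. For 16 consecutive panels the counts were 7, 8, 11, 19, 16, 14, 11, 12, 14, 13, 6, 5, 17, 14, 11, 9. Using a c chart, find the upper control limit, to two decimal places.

c̄ = (7 + 8 + 11 + 19 + 16 + 14 + 11 + 12 + 14 + 13 + 6 + 5 + 17 + 14 + 11 + 9) / 16 = 187 / 16 = 11.6875
UCL = c̄ + 3√c̄ = 11.6875 + 3 × √11.6875 = 11.6875 + 3 × 3.4187 = 21.9436

21.94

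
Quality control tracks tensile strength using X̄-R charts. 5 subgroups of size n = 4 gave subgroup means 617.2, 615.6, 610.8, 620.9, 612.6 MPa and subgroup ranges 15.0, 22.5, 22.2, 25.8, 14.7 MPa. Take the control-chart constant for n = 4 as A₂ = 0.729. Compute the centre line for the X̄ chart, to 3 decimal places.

615.420

X̄̄ = (617.2 + 615.6 + 610.8 + 620.9 + 612.6) / 5 = 3077.1000 / 5 = 615.4200
CL = X̄̄ = 615.4200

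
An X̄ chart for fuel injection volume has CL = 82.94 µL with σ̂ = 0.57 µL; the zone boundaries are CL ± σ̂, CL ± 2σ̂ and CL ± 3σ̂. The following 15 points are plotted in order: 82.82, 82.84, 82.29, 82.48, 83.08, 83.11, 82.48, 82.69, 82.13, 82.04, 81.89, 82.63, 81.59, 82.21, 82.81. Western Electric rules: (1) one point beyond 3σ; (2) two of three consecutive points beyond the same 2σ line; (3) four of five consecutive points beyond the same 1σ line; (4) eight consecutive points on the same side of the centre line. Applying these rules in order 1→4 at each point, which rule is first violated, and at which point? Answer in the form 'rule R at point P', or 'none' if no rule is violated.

rule 3 at point 13

Zone of each point (C = within 1σ̂, B = 1σ̂–2σ̂, A = 2σ̂–3σ̂, * = beyond 3σ̂; sign = side of CL): 1:-C, 2:-C, 3:-B, 4:-C, 5:+C, 6:+C, 7:-C, 8:-C, 9:-B, 10:-B, 11:-B, 12:-C, 13:-A, 14:-B, 15:-C
Rule 3 (four of five consecutive points beyond the same 1σ limit) is satisfied at point 13.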